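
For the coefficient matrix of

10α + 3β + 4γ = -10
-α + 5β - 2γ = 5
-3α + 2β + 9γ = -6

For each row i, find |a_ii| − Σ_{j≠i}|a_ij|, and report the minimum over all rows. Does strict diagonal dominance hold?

row 1: |10| − (3+4) = 3
row 2: |5| − (1+2) = 2
row 3: |9| − (3+2) = 4
minimum over rows = 2 → strictly diagonally dominant (convergence guaranteed)

2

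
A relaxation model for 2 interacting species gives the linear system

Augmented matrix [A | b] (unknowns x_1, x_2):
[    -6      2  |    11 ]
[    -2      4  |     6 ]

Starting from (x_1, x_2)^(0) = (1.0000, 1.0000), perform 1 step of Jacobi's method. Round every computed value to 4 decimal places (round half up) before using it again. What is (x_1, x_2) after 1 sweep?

Iteration 1:
  x_1 = (11 - (2)·1.0000) / (-6) = -1.5000
  x_2 = (6 - (-2)·1.0000) / (4) = 2.0000

(-1.5000, 2.0000)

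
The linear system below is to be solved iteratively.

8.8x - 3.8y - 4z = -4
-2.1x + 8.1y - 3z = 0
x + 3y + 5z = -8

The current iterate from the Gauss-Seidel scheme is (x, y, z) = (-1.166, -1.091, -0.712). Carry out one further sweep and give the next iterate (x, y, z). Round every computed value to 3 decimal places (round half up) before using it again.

(-1.249, -0.588, -0.997)

One sweep:
  x = (-4 - (-3.8)·-1.091 - (-4)·-0.712) / (8.8) = -1.249
  y = (0 - (-2.1)·-1.249 - (-3)·-0.712) / (8.1) = -0.588
  z = (-8 - (1)·-1.249 - (3)·-0.588) / (5) = -0.997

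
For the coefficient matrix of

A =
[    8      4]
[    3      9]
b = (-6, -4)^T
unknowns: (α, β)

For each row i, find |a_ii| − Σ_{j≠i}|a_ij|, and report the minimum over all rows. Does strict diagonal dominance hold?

4

row 1: |8| − (4) = 4
row 2: |9| − (3) = 6
minimum over rows = 4 → strictly diagonally dominant (convergence guaranteed)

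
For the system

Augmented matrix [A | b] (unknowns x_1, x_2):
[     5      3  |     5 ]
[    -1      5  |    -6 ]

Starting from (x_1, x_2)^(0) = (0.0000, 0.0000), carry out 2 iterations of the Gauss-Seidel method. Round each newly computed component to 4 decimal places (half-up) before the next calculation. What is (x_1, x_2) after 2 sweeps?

Iteration 1:
  x_1 = (5 - (3)·0.0000) / (5) = 1.0000
  x_2 = (-6 - (-1)·1.0000) / (5) = -1.0000
Iteration 2:
  x_1 = (5 - (3)·-1.0000) / (5) = 1.6000
  x_2 = (-6 - (-1)·1.6000) / (5) = -0.8800

(1.6000, -0.8800)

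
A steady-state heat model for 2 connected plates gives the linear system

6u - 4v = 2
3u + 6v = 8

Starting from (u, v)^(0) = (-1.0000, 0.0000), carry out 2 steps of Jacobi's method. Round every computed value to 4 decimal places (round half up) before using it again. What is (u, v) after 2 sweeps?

(1.5555, 1.1667)

Iteration 1:
  u = (2 - (-4)·0.0000) / (6) = 0.3333
  v = (8 - (3)·-1.0000) / (6) = 1.8333
Iteration 2:
  u = (2 - (-4)·1.8333) / (6) = 1.5555
  v = (8 - (3)·0.3333) / (6) = 1.1667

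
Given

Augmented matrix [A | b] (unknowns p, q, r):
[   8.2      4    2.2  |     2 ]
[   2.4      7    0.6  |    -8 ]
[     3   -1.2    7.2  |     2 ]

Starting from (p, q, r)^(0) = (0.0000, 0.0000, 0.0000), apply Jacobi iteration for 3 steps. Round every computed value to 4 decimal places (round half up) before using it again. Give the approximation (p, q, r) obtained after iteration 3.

Iteration 1:
  p = (2 - (4)·0.0000 - (2.2)·0.0000) / (8.2) = 0.2439
  q = (-8 - (2.4)·0.0000 - (0.6)·0.0000) / (7) = -1.1429
  r = (2 - (3)·0.0000 - (-1.2)·0.0000) / (7.2) = 0.2778
Iteration 2:
  p = (2 - (4)·-1.1429 - (2.2)·0.2778) / (8.2) = 0.7269
  q = (-8 - (2.4)·0.2439 - (0.6)·0.2778) / (7) = -1.2503
  r = (2 - (3)·0.2439 - (-1.2)·-1.1429) / (7.2) = -0.0143
Iteration 3:
  p = (2 - (4)·-1.2503 - (2.2)·-0.0143) / (8.2) = 0.8576
  q = (-8 - (2.4)·0.7269 - (0.6)·-0.0143) / (7) = -1.3909
  r = (2 - (3)·0.7269 - (-1.2)·-1.2503) / (7.2) = -0.2335

(0.8576, -1.3909, -0.2335)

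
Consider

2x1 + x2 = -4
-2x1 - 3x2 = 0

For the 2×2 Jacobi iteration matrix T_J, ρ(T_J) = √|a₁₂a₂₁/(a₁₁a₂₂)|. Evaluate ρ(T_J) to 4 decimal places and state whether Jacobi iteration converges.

a₁₂a₂₁/(a₁₁a₂₂) = (1)·(-2) / ((2)·(-3)) = 0.333333
ρ = √|0.333333| = √0.333333 = 0.5774
ρ < 1, so Jacobi converges

0.5774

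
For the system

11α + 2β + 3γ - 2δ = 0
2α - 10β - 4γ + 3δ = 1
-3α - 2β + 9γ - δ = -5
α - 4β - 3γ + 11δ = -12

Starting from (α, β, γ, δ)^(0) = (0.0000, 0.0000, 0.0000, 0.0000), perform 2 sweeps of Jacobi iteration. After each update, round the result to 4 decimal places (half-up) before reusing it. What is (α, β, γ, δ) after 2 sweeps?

Iteration 1:
  α = (0 - (2)·0.0000 - (3)·0.0000 - (-2)·0.0000) / (11) = 0.0000
  β = (1 - (2)·0.0000 - (-4)·0.0000 - (3)·0.0000) / (-10) = -0.1000
  γ = (-5 - (-3)·0.0000 - (-2)·0.0000 - (-1)·0.0000) / (9) = -0.5556
  δ = (-12 - (1)·0.0000 - (-4)·0.0000 - (-3)·0.0000) / (11) = -1.0909
Iteration 2:
  α = (0 - (2)·-0.1000 - (3)·-0.5556 - (-2)·-1.0909) / (11) = -0.0286
  β = (1 - (2)·0.0000 - (-4)·-0.5556 - (3)·-1.0909) / (-10) = -0.2050
  γ = (-5 - (-3)·0.0000 - (-2)·-0.1000 - (-1)·-1.0909) / (9) = -0.6990
  δ = (-12 - (1)·0.0000 - (-4)·-0.1000 - (-3)·-0.5556) / (11) = -1.2788

(-0.0286, -0.2050, -0.6990, -1.2788)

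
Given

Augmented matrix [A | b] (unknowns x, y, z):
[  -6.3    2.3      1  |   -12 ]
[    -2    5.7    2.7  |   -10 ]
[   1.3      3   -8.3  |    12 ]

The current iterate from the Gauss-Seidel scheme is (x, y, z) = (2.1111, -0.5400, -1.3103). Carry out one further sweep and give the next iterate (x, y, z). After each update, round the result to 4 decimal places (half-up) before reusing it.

One sweep:
  x = (-12 - (2.3)·-0.5400 - (1)·-1.3103) / (-6.3) = 1.4996
  y = (-10 - (-2)·1.4996 - (2.7)·-1.3103) / (5.7) = -0.6075
  z = (12 - (1.3)·1.4996 - (3)·-0.6075) / (-8.3) = -1.4305

(1.4996, -0.6075, -1.4305)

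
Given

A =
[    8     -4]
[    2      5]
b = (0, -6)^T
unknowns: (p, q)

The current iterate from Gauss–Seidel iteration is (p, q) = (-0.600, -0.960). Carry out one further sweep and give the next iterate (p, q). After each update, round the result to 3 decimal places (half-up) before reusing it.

One sweep:
  p = (0 - (-4)·-0.960) / (8) = -0.480
  q = (-6 - (2)·-0.480) / (5) = -1.008

(-0.480, -1.008)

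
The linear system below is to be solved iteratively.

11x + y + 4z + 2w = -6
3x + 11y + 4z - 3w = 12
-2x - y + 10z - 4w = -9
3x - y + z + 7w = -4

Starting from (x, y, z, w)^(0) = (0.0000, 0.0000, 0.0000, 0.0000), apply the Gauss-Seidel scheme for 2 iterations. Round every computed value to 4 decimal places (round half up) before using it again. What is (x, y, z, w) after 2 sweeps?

(-0.3301, 1.4935, -0.8303, -0.0980)

Iteration 1:
  x = (-6 - (1)·0.0000 - (4)·0.0000 - (2)·0.0000) / (11) = -0.5455
  y = (12 - (3)·-0.5455 - (4)·0.0000 - (-3)·0.0000) / (11) = 1.2397
  z = (-9 - (-2)·-0.5455 - (-1)·1.2397 - (-4)·0.0000) / (10) = -0.8851
  w = (-4 - (3)·-0.5455 - (-1)·1.2397 - (1)·-0.8851) / (7) = -0.0341
Iteration 2:
  x = (-6 - (1)·1.2397 - (4)·-0.8851 - (2)·-0.0341) / (11) = -0.3301
  y = (12 - (3)·-0.3301 - (4)·-0.8851 - (-3)·-0.0341) / (11) = 1.4935
  z = (-9 - (-2)·-0.3301 - (-1)·1.4935 - (-4)·-0.0341) / (10) = -0.8303
  w = (-4 - (3)·-0.3301 - (-1)·1.4935 - (1)·-0.8303) / (7) = -0.0980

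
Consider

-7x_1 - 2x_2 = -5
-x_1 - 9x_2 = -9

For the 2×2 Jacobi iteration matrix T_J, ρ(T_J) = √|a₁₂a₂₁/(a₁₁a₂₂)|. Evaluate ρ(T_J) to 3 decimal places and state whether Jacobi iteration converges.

a₁₂a₂₁/(a₁₁a₂₂) = (-2)·(-1) / ((-7)·(-9)) = 0.031746
ρ = √|0.031746| = √0.031746 = 0.178
ρ < 1, so Jacobi converges

0.178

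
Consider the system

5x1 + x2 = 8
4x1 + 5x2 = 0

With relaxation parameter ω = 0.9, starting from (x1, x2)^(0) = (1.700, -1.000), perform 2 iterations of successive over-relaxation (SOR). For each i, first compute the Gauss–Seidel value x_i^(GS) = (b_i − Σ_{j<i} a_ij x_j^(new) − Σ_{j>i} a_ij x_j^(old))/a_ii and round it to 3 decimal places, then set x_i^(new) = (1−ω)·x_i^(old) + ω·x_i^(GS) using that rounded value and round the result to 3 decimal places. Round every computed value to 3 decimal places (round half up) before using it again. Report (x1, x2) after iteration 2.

(1.869, -1.484)

Iteration 1:
  x1: GS value = (8 - (1)·-1.000) / (5) = 1.800;  x1 ← (1−ω)·1.700 + ω·1.800 = 1.790
  x2: GS value = (0 - (4)·1.790) / (5) = -1.432;  x2 ← (1−ω)·-1.000 + ω·-1.432 = -1.389
Iteration 2:
  x1: GS value = (8 - (1)·-1.389) / (5) = 1.878;  x1 ← (1−ω)·1.790 + ω·1.878 = 1.869
  x2: GS value = (0 - (4)·1.869) / (5) = -1.495;  x2 ← (1−ω)·-1.389 + ω·-1.495 = -1.484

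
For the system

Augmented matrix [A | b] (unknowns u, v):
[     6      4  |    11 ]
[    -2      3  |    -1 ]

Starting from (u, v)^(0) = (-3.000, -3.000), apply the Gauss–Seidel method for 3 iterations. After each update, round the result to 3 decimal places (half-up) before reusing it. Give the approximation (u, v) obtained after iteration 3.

(1.899, 0.933)

Iteration 1:
  u = (11 - (4)·-3.000) / (6) = 3.833
  v = (-1 - (-2)·3.833) / (3) = 2.222
Iteration 2:
  u = (11 - (4)·2.222) / (6) = 0.352
  v = (-1 - (-2)·0.352) / (3) = -0.099
Iteration 3:
  u = (11 - (4)·-0.099) / (6) = 1.899
  v = (-1 - (-2)·1.899) / (3) = 0.933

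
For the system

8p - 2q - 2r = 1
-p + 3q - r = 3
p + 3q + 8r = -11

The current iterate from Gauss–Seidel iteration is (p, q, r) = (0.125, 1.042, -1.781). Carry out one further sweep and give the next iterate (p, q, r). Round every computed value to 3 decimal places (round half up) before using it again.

(-0.060, 0.386, -1.512)

One sweep:
  p = (1 - (-2)·1.042 - (-2)·-1.781) / (8) = -0.060
  q = (3 - (-1)·-0.060 - (-1)·-1.781) / (3) = 0.386
  r = (-11 - (1)·-0.060 - (3)·0.386) / (8) = -1.512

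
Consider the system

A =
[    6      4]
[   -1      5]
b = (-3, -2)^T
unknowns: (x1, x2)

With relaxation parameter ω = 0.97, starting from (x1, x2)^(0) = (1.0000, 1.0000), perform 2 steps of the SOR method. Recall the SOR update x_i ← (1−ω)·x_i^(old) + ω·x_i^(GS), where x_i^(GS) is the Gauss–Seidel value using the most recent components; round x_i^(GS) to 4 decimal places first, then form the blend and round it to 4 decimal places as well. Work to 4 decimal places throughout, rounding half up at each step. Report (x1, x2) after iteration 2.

Iteration 1:
  x1: GS value = (-3 - (4)·1.0000) / (6) = -1.1667;  x1 ← (1−ω)·1.0000 + ω·-1.1667 = -1.1017
  x2: GS value = (-2 - (-1)·-1.1017) / (5) = -0.6203;  x2 ← (1−ω)·1.0000 + ω·-0.6203 = -0.5717
Iteration 2:
  x1: GS value = (-3 - (4)·-0.5717) / (6) = -0.1189;  x1 ← (1−ω)·-1.1017 + ω·-0.1189 = -0.1484
  x2: GS value = (-2 - (-1)·-0.1484) / (5) = -0.4297;  x2 ← (1−ω)·-0.5717 + ω·-0.4297 = -0.4340

(-0.1484, -0.4340)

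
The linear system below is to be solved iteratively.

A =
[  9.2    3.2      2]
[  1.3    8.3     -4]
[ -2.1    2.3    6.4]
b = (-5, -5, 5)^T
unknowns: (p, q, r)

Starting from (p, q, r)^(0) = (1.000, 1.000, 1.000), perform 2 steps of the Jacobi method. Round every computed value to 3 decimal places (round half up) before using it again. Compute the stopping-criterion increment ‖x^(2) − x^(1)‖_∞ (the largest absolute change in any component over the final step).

Iteration 1:
  p = (-5 - (3.2)·1.000 - (2)·1.000) / (9.2) = -1.109
  q = (-5 - (1.3)·1.000 - (-4)·1.000) / (8.3) = -0.277
  r = (5 - (-2.1)·1.000 - (2.3)·1.000) / (6.4) = 0.750
Iteration 2:
  p = (-5 - (3.2)·-0.277 - (2)·0.750) / (9.2) = -0.610
  q = (-5 - (1.3)·-1.109 - (-4)·0.750) / (8.3) = -0.067
  r = (5 - (-2.1)·-1.109 - (2.3)·-0.277) / (6.4) = 0.517
Change: (0.499, 0.210, -0.233) → max |·| = 0.499

0.499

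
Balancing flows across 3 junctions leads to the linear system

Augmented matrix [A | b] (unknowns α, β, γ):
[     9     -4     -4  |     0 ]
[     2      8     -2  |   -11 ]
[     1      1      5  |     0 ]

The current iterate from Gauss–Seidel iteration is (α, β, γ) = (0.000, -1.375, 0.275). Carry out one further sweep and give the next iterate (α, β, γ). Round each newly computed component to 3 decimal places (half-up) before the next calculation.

(-0.489, -1.184, 0.335)

One sweep:
  α = (0 - (-4)·-1.375 - (-4)·0.275) / (9) = -0.489
  β = (-11 - (2)·-0.489 - (-2)·0.275) / (8) = -1.184
  γ = (0 - (1)·-0.489 - (1)·-1.184) / (5) = 0.335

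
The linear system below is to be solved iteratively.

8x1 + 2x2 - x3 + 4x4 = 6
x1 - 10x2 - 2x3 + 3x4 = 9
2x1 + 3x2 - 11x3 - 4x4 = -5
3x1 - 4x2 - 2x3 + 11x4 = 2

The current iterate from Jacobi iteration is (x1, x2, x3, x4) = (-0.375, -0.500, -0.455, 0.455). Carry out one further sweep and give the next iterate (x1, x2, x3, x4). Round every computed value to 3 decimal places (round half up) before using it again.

(0.591, -0.710, 0.085, 0.020)

One sweep:
  x1 = (6 - (2)·-0.500 - (-1)·-0.455 - (4)·0.455) / (8) = 0.591
  x2 = (9 - (1)·-0.375 - (-2)·-0.455 - (3)·0.455) / (-10) = -0.710
  x3 = (-5 - (2)·-0.375 - (3)·-0.500 - (-4)·0.455) / (-11) = 0.085
  x4 = (2 - (3)·-0.375 - (-4)·-0.500 - (-2)·-0.455) / (11) = 0.020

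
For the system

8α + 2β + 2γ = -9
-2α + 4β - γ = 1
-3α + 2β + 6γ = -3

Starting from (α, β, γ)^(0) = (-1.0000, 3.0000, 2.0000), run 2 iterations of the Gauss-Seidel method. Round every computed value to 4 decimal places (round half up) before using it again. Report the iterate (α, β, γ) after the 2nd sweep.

Iteration 1:
  α = (-9 - (2)·3.0000 - (2)·2.0000) / (8) = -2.3750
  β = (1 - (-2)·-2.3750 - (-1)·2.0000) / (4) = -0.4375
  γ = (-3 - (-3)·-2.3750 - (2)·-0.4375) / (6) = -1.5417
Iteration 2:
  α = (-9 - (2)·-0.4375 - (2)·-1.5417) / (8) = -0.6302
  β = (1 - (-2)·-0.6302 - (-1)·-1.5417) / (4) = -0.4505
  γ = (-3 - (-3)·-0.6302 - (2)·-0.4505) / (6) = -0.6649

(-0.6302, -0.4505, -0.6649)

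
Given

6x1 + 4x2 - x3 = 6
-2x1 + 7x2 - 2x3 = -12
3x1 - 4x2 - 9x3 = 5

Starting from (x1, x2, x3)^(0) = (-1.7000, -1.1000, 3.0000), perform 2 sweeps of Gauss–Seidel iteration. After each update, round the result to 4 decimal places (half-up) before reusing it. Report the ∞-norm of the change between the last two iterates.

1.0723

Iteration 1:
  x1 = (6 - (4)·-1.1000 - (-1)·3.0000) / (6) = 2.2333
  x2 = (-12 - (-2)·2.2333 - (-2)·3.0000) / (7) = -0.2191
  x3 = (5 - (3)·2.2333 - (-4)·-0.2191) / (-9) = 0.2863
Iteration 2:
  x1 = (6 - (4)·-0.2191 - (-1)·0.2863) / (6) = 1.1938
  x2 = (-12 - (-2)·1.1938 - (-2)·0.2863) / (7) = -1.2914
  x3 = (5 - (3)·1.1938 - (-4)·-1.2914) / (-9) = 0.4163
Change: (-1.0395, -1.0723, 0.1300) → max |·| = 1.0723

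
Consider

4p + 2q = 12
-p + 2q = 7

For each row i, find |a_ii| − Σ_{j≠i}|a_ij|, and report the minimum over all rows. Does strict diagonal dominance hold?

1

row 1: |4| − (2) = 2
row 2: |2| − (1) = 1
minimum over rows = 1 → strictly diagonally dominant (convergence guaranteed)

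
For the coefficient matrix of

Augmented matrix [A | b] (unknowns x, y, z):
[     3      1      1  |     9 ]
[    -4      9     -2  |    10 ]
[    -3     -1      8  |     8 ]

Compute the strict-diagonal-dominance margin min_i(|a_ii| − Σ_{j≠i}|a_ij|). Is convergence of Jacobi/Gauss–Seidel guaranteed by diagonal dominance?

row 1: |3| − (1+1) = 1
row 2: |9| − (4+2) = 3
row 3: |8| − (3+1) = 4
minimum over rows = 1 → strictly diagonally dominant (convergence guaranteed)

1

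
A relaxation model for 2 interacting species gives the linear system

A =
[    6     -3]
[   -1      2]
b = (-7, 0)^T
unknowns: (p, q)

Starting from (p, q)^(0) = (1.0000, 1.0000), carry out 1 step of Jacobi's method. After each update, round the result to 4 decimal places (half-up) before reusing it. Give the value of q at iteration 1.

Iteration 1:
  p = (-7 - (-3)·1.0000) / (6) = -0.6667
  q = (0 - (-1)·1.0000) / (2) = 0.5000

0.5000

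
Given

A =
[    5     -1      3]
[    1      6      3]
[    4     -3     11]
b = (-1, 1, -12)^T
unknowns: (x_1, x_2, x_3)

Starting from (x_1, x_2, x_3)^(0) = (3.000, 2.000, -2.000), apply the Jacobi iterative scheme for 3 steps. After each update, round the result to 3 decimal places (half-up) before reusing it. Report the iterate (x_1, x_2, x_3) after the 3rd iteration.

(0.801, 0.723, -1.219)

Iteration 1:
  x_1 = (-1 - (-1)·2.000 - (3)·-2.000) / (5) = 1.400
  x_2 = (1 - (1)·3.000 - (3)·-2.000) / (6) = 0.667
  x_3 = (-12 - (4)·3.000 - (-3)·2.000) / (11) = -1.636
Iteration 2:
  x_1 = (-1 - (-1)·0.667 - (3)·-1.636) / (5) = 0.915
  x_2 = (1 - (1)·1.400 - (3)·-1.636) / (6) = 0.751
  x_3 = (-12 - (4)·1.400 - (-3)·0.667) / (11) = -1.418
Iteration 3:
  x_1 = (-1 - (-1)·0.751 - (3)·-1.418) / (5) = 0.801
  x_2 = (1 - (1)·0.915 - (3)·-1.418) / (6) = 0.723
  x_3 = (-12 - (4)·0.915 - (-3)·0.751) / (11) = -1.219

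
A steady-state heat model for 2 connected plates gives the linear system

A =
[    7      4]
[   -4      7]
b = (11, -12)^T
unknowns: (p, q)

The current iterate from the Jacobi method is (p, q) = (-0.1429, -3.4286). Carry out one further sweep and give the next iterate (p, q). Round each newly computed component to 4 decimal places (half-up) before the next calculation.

One sweep:
  p = (11 - (4)·-3.4286) / (7) = 3.5306
  q = (-12 - (-4)·-0.1429) / (7) = -1.7959

(3.5306, -1.7959)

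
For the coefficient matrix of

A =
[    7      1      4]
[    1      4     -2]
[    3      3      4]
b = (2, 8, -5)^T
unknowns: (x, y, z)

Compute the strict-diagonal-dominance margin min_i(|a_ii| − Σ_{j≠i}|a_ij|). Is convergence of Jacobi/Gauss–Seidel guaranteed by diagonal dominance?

-2

row 1: |7| − (1+4) = 2
row 2: |4| − (1+2) = 1
row 3: |4| − (3+3) = -2
minimum over rows = -2 → not strictly diagonally dominant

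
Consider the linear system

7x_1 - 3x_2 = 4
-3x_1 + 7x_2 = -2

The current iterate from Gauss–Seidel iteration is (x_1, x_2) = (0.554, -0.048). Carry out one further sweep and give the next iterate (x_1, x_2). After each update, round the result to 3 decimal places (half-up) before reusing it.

(0.551, -0.050)

One sweep:
  x_1 = (4 - (-3)·-0.048) / (7) = 0.551
  x_2 = (-2 - (-3)·0.551) / (7) = -0.050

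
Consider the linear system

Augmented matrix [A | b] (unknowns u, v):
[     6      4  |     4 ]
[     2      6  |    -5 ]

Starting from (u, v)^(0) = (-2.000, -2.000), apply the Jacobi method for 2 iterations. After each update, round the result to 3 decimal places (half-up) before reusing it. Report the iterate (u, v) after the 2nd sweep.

Iteration 1:
  u = (4 - (4)·-2.000) / (6) = 2.000
  v = (-5 - (2)·-2.000) / (6) = -0.167
Iteration 2:
  u = (4 - (4)·-0.167) / (6) = 0.778
  v = (-5 - (2)·2.000) / (6) = -1.500

(0.778, -1.500)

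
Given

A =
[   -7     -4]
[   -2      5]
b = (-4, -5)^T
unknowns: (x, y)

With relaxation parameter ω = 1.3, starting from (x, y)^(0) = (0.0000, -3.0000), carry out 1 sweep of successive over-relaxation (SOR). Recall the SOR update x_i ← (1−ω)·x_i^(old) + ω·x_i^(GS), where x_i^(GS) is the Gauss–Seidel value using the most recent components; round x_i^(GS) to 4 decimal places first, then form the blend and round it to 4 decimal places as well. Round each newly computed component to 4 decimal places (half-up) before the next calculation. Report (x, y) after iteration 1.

(2.9714, 1.1452)

Iteration 1:
  x: GS value = (-4 - (-4)·-3.0000) / (-7) = 2.2857;  x ← (1−ω)·0.0000 + ω·2.2857 = 2.9714
  y: GS value = (-5 - (-2)·2.9714) / (5) = 0.1886;  y ← (1−ω)·-3.0000 + ω·0.1886 = 1.1452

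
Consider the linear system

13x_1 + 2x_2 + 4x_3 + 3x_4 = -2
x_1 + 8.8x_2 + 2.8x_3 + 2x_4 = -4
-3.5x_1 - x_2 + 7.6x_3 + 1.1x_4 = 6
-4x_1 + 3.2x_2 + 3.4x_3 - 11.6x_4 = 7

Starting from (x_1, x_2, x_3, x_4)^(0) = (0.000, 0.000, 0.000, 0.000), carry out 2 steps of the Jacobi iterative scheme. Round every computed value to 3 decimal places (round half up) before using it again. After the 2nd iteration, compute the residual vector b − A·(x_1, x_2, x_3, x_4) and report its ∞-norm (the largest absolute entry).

0.386

Iteration 1:
  x_1 = (-2 - (2)·0.000 - (4)·0.000 - (3)·0.000) / (13) = -0.154
  x_2 = (-4 - (1)·0.000 - (2.8)·0.000 - (2)·0.000) / (8.8) = -0.455
  x_3 = (6 - (-3.5)·0.000 - (-1)·0.000 - (1.1)·0.000) / (7.6) = 0.789
  x_4 = (7 - (-4)·0.000 - (3.2)·0.000 - (3.4)·0.000) / (-11.6) = -0.603
Iteration 2:
  x_1 = (-2 - (2)·-0.455 - (4)·0.789 - (3)·-0.603) / (13) = -0.187
  x_2 = (-4 - (1)·-0.154 - (2.8)·0.789 - (2)·-0.603) / (8.8) = -0.551
  x_3 = (6 - (-3.5)·-0.154 - (-1)·-0.455 - (1.1)·-0.603) / (7.6) = 0.746
  x_4 = (7 - (-4)·-0.154 - (3.2)·-0.455 - (3.4)·0.789) / (-11.6) = -0.445
Residual b − A·x = (-0.116, -0.163, -0.386, 0.317); ∞-norm = 0.386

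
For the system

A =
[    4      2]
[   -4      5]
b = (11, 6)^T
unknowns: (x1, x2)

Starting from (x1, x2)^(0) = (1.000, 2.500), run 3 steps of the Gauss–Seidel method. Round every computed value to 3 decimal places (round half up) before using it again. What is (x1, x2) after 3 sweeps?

Iteration 1:
  x1 = (11 - (2)·2.500) / (4) = 1.500
  x2 = (6 - (-4)·1.500) / (5) = 2.400
Iteration 2:
  x1 = (11 - (2)·2.400) / (4) = 1.550
  x2 = (6 - (-4)·1.550) / (5) = 2.440
Iteration 3:
  x1 = (11 - (2)·2.440) / (4) = 1.530
  x2 = (6 - (-4)·1.530) / (5) = 2.424

(1.530, 2.424)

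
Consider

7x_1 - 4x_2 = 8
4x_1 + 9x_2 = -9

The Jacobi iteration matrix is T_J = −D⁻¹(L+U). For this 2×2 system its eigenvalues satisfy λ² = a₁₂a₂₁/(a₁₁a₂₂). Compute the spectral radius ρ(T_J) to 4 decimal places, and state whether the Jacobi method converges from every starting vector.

a₁₂a₂₁/(a₁₁a₂₂) = (-4)·(4) / ((7)·(9)) = -0.253968
ρ = √|-0.253968| = √0.253968 = 0.5040
ρ < 1, so Jacobi converges

0.5040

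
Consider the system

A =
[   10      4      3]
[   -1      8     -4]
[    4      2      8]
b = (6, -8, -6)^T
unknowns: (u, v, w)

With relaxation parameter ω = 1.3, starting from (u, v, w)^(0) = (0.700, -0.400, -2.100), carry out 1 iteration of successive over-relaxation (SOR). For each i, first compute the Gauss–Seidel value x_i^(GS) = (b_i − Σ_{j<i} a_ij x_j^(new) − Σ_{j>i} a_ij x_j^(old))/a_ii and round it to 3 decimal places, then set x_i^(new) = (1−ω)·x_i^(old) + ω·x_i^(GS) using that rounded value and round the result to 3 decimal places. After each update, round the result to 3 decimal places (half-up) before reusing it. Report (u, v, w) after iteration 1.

Iteration 1:
  u: GS value = (6 - (4)·-0.400 - (3)·-2.100) / (10) = 1.390;  u ← (1−ω)·0.700 + ω·1.390 = 1.597
  v: GS value = (-8 - (-1)·1.597 - (-4)·-2.100) / (8) = -1.850;  v ← (1−ω)·-0.400 + ω·-1.850 = -2.285
  w: GS value = (-6 - (4)·1.597 - (2)·-2.285) / (8) = -0.977;  w ← (1−ω)·-2.100 + ω·-0.977 = -0.640

(1.597, -2.285, -0.640)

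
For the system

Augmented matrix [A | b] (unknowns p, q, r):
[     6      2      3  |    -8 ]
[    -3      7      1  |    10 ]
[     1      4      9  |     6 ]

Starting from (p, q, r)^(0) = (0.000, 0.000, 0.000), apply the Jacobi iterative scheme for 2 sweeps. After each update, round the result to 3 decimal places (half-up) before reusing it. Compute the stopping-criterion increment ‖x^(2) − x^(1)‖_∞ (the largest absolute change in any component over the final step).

0.810

Iteration 1:
  p = (-8 - (2)·0.000 - (3)·0.000) / (6) = -1.333
  q = (10 - (-3)·0.000 - (1)·0.000) / (7) = 1.429
  r = (6 - (1)·0.000 - (4)·0.000) / (9) = 0.667
Iteration 2:
  p = (-8 - (2)·1.429 - (3)·0.667) / (6) = -2.143
  q = (10 - (-3)·-1.333 - (1)·0.667) / (7) = 0.762
  r = (6 - (1)·-1.333 - (4)·1.429) / (9) = 0.180
Change: (-0.810, -0.667, -0.487) → max |·| = 0.810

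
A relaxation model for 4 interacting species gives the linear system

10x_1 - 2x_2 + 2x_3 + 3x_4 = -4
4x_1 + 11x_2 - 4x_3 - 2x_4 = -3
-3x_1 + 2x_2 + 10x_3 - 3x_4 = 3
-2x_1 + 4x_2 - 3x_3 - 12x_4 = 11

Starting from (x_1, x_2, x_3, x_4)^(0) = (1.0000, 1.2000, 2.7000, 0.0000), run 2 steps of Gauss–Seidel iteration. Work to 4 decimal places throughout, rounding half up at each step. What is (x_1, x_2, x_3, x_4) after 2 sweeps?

Iteration 1:
  x_1 = (-4 - (-2)·1.2000 - (2)·2.7000 - (3)·0.0000) / (10) = -0.7000
  x_2 = (-3 - (4)·-0.7000 - (-4)·2.7000 - (-2)·0.0000) / (11) = 0.9636
  x_3 = (3 - (-3)·-0.7000 - (2)·0.9636 - (-3)·0.0000) / (10) = -0.1027
  x_4 = (11 - (-2)·-0.7000 - (4)·0.9636 - (-3)·-0.1027) / (-12) = -0.4531
Iteration 2:
  x_1 = (-4 - (-2)·0.9636 - (2)·-0.1027 - (3)·-0.4531) / (10) = -0.0508
  x_2 = (-3 - (4)·-0.0508 - (-4)·-0.1027 - (-2)·-0.4531) / (11) = -0.3740
  x_3 = (3 - (-3)·-0.0508 - (2)·-0.3740 - (-3)·-0.4531) / (10) = 0.2236
  x_4 = (11 - (-2)·-0.0508 - (4)·-0.3740 - (-3)·0.2236) / (-12) = -1.0888

(-0.0508, -0.3740, 0.2236, -1.0888)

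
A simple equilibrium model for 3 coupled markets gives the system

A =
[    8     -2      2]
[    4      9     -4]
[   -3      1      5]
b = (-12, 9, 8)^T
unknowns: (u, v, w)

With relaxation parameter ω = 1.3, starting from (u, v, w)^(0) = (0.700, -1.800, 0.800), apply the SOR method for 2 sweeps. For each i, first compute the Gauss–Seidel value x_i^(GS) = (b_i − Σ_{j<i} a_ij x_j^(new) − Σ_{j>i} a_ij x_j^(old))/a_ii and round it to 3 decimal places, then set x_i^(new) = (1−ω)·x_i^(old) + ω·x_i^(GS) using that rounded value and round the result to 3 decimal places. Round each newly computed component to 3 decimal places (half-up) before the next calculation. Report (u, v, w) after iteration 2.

(0.769, -1.253, 3.472)

Iteration 1:
  u: GS value = (-12 - (-2)·-1.800 - (2)·0.800) / (8) = -2.150;  u ← (1−ω)·0.700 + ω·-2.150 = -3.005
  v: GS value = (9 - (4)·-3.005 - (-4)·0.800) / (9) = 2.691;  v ← (1−ω)·-1.800 + ω·2.691 = 4.038
  w: GS value = (8 - (-3)·-3.005 - (1)·4.038) / (5) = -1.011;  w ← (1−ω)·0.800 + ω·-1.011 = -1.554
Iteration 2:
  u: GS value = (-12 - (-2)·4.038 - (2)·-1.554) / (8) = -0.102;  u ← (1−ω)·-3.005 + ω·-0.102 = 0.769
  v: GS value = (9 - (4)·0.769 - (-4)·-1.554) / (9) = -0.032;  v ← (1−ω)·4.038 + ω·-0.032 = -1.253
  w: GS value = (8 - (-3)·0.769 - (1)·-1.253) / (5) = 2.312;  w ← (1−ω)·-1.554 + ω·2.312 = 3.472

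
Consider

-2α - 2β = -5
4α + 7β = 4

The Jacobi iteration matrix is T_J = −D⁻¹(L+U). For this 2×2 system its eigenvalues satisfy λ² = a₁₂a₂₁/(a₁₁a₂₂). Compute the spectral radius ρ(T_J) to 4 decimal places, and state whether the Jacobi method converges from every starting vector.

0.7559

a₁₂a₂₁/(a₁₁a₂₂) = (-2)·(4) / ((-2)·(7)) = 0.571429
ρ = √|0.571429| = √0.571429 = 0.7559
ρ < 1, so Jacobi converges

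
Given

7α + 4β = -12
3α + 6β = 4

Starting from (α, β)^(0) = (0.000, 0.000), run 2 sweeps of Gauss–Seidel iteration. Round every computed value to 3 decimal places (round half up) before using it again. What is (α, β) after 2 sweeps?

(-2.585, 1.959)

Iteration 1:
  α = (-12 - (4)·0.000) / (7) = -1.714
  β = (4 - (3)·-1.714) / (6) = 1.524
Iteration 2:
  α = (-12 - (4)·1.524) / (7) = -2.585
  β = (4 - (3)·-2.585) / (6) = 1.959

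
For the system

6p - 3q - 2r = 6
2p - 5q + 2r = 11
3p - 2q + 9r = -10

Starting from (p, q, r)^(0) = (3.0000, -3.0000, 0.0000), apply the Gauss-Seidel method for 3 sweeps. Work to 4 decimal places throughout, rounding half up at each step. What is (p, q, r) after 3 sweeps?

(-1.0548, -3.2468, -1.4810)

Iteration 1:
  p = (6 - (-3)·-3.0000 - (-2)·0.0000) / (6) = -0.5000
  q = (11 - (2)·-0.5000 - (2)·0.0000) / (-5) = -2.4000
  r = (-10 - (3)·-0.5000 - (-2)·-2.4000) / (9) = -1.4778
Iteration 2:
  p = (6 - (-3)·-2.4000 - (-2)·-1.4778) / (6) = -0.6926
  q = (11 - (2)·-0.6926 - (2)·-1.4778) / (-5) = -3.0682
  r = (-10 - (3)·-0.6926 - (-2)·-3.0682) / (9) = -1.5621
Iteration 3:
  p = (6 - (-3)·-3.0682 - (-2)·-1.5621) / (6) = -1.0548
  q = (11 - (2)·-1.0548 - (2)·-1.5621) / (-5) = -3.2468
  r = (-10 - (3)·-1.0548 - (-2)·-3.2468) / (9) = -1.4810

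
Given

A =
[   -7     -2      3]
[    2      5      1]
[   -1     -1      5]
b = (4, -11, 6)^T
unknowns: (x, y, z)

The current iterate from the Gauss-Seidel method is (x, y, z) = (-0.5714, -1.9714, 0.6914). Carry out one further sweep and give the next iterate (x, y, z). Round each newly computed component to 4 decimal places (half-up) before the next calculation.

One sweep:
  x = (4 - (-2)·-1.9714 - (3)·0.6914) / (-7) = 0.2881
  y = (-11 - (2)·0.2881 - (1)·0.6914) / (5) = -2.4535
  z = (6 - (-1)·0.2881 - (-1)·-2.4535) / (5) = 0.7669

(0.2881, -2.4535, 0.7669)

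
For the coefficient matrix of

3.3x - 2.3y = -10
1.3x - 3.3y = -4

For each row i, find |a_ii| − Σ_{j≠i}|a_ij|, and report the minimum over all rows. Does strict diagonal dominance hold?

1

row 1: |3.3| − (2.3) = 1
row 2: |-3.3| − (1.3) = 2
minimum over rows = 1 → strictly diagonally dominant (convergence guaranteed)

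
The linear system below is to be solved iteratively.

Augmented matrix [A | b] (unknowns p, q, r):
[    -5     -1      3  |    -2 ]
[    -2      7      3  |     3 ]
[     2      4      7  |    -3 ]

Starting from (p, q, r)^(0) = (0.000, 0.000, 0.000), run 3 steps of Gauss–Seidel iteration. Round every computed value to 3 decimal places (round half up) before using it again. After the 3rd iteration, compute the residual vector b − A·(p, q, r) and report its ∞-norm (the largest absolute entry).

Iteration 1:
  p = (-2 - (-1)·0.000 - (3)·0.000) / (-5) = 0.400
  q = (3 - (-2)·0.400 - (3)·0.000) / (7) = 0.543
  r = (-3 - (2)·0.400 - (4)·0.543) / (7) = -0.853
Iteration 2:
  p = (-2 - (-1)·0.543 - (3)·-0.853) / (-5) = -0.220
  q = (3 - (-2)·-0.220 - (3)·-0.853) / (7) = 0.731
  r = (-3 - (2)·-0.220 - (4)·0.731) / (7) = -0.783
Iteration 3:
  p = (-2 - (-1)·0.731 - (3)·-0.783) / (-5) = -0.216
  q = (3 - (-2)·-0.216 - (3)·-0.783) / (7) = 0.702
  r = (-3 - (2)·-0.216 - (4)·0.702) / (7) = -0.768
Residual b − A·x = (-0.074, -0.042, 0.000); ∞-norm = 0.074

0.074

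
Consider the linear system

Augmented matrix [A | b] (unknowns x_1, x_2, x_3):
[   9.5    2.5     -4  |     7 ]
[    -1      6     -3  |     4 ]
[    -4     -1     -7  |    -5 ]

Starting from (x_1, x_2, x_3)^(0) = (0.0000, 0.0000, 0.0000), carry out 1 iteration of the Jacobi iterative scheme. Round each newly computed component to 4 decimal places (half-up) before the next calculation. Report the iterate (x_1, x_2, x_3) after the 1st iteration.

Iteration 1:
  x_1 = (7 - (2.5)·0.0000 - (-4)·0.0000) / (9.5) = 0.7368
  x_2 = (4 - (-1)·0.0000 - (-3)·0.0000) / (6) = 0.6667
  x_3 = (-5 - (-4)·0.0000 - (-1)·0.0000) / (-7) = 0.7143

(0.7368, 0.6667, 0.7143)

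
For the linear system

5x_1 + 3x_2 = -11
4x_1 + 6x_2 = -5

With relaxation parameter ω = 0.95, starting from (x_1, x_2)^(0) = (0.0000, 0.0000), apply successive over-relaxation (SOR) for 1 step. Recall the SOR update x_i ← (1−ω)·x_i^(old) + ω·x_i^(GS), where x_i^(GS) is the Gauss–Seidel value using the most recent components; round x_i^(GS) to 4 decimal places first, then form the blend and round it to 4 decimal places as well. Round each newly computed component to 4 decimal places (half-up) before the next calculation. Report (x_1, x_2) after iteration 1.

Iteration 1:
  x_1: GS value = (-11 - (3)·0.0000) / (5) = -2.2000;  x_1 ← (1−ω)·0.0000 + ω·-2.2000 = -2.0900
  x_2: GS value = (-5 - (4)·-2.0900) / (6) = 0.5600;  x_2 ← (1−ω)·0.0000 + ω·0.5600 = 0.5320

(-2.0900, 0.5320)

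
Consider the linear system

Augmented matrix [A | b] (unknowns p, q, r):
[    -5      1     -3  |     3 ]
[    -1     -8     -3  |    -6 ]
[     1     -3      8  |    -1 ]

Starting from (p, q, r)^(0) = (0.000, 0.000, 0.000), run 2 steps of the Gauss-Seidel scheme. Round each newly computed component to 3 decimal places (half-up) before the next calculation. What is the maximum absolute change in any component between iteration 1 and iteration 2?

0.098

Iteration 1:
  p = (3 - (1)·0.000 - (-3)·0.000) / (-5) = -0.600
  q = (-6 - (-1)·-0.600 - (-3)·0.000) / (-8) = 0.825
  r = (-1 - (1)·-0.600 - (-3)·0.825) / (8) = 0.259
Iteration 2:
  p = (3 - (1)·0.825 - (-3)·0.259) / (-5) = -0.590
  q = (-6 - (-1)·-0.590 - (-3)·0.259) / (-8) = 0.727
  r = (-1 - (1)·-0.590 - (-3)·0.727) / (8) = 0.221
Change: (0.010, -0.098, -0.038) → max |·| = 0.098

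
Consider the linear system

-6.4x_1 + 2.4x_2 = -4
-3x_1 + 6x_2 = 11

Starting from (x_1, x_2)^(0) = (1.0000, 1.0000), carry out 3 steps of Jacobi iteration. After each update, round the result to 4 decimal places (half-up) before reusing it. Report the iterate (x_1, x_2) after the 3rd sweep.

Iteration 1:
  x_1 = (-4 - (2.4)·1.0000) / (-6.4) = 1.0000
  x_2 = (11 - (-3)·1.0000) / (6) = 2.3333
Iteration 2:
  x_1 = (-4 - (2.4)·2.3333) / (-6.4) = 1.5000
  x_2 = (11 - (-3)·1.0000) / (6) = 2.3333
Iteration 3:
  x_1 = (-4 - (2.4)·2.3333) / (-6.4) = 1.5000
  x_2 = (11 - (-3)·1.5000) / (6) = 2.5833

(1.5000, 2.5833)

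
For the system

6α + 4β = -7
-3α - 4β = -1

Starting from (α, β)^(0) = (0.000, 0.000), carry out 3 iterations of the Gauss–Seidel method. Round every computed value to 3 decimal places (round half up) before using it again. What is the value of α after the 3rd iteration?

Iteration 1:
  α = (-7 - (4)·0.000) / (6) = -1.167
  β = (-1 - (-3)·-1.167) / (-4) = 1.125
Iteration 2:
  α = (-7 - (4)·1.125) / (6) = -1.917
  β = (-1 - (-3)·-1.917) / (-4) = 1.688
Iteration 3:
  α = (-7 - (4)·1.688) / (6) = -2.292
  β = (-1 - (-3)·-2.292) / (-4) = 1.969

-2.292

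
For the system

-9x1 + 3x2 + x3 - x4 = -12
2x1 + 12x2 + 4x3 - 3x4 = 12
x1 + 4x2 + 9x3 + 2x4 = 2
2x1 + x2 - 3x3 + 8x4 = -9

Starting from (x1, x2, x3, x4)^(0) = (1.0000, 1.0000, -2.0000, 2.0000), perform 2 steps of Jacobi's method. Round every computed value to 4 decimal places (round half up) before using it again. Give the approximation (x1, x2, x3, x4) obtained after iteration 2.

(2.1636, 0.4931, -0.3025, -1.9722)

Iteration 1:
  x1 = (-12 - (3)·1.0000 - (1)·-2.0000 - (-1)·2.0000) / (-9) = 1.2222
  x2 = (12 - (2)·1.0000 - (4)·-2.0000 - (-3)·2.0000) / (12) = 2.0000
  x3 = (2 - (1)·1.0000 - (4)·1.0000 - (2)·2.0000) / (9) = -0.7778
  x4 = (-9 - (2)·1.0000 - (1)·1.0000 - (-3)·-2.0000) / (8) = -2.2500
Iteration 2:
  x1 = (-12 - (3)·2.0000 - (1)·-0.7778 - (-1)·-2.2500) / (-9) = 2.1636
  x2 = (12 - (2)·1.2222 - (4)·-0.7778 - (-3)·-2.2500) / (12) = 0.4931
  x3 = (2 - (1)·1.2222 - (4)·2.0000 - (2)·-2.2500) / (9) = -0.3025
  x4 = (-9 - (2)·1.2222 - (1)·2.0000 - (-3)·-0.7778) / (8) = -1.9722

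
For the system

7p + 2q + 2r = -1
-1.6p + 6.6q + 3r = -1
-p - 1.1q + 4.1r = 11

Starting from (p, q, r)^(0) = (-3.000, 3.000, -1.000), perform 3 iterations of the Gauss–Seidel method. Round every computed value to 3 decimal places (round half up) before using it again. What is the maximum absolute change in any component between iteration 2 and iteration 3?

0.614

Iteration 1:
  p = (-1 - (2)·3.000 - (2)·-1.000) / (7) = -0.714
  q = (-1 - (-1.6)·-0.714 - (3)·-1.000) / (6.6) = 0.130
  r = (11 - (-1)·-0.714 - (-1.1)·0.130) / (4.1) = 2.544
Iteration 2:
  p = (-1 - (2)·0.130 - (2)·2.544) / (7) = -0.907
  q = (-1 - (-1.6)·-0.907 - (3)·2.544) / (6.6) = -1.528
  r = (11 - (-1)·-0.907 - (-1.1)·-1.528) / (4.1) = 2.052
Iteration 3:
  p = (-1 - (2)·-1.528 - (2)·2.052) / (7) = -0.293
  q = (-1 - (-1.6)·-0.293 - (3)·2.052) / (6.6) = -1.155
  r = (11 - (-1)·-0.293 - (-1.1)·-1.155) / (4.1) = 2.302
Change: (0.614, 0.373, 0.250) → max |·| = 0.614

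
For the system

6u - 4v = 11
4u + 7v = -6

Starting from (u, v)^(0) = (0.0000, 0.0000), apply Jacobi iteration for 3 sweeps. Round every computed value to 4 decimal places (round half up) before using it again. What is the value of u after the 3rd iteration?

Iteration 1:
  u = (11 - (-4)·0.0000) / (6) = 1.8333
  v = (-6 - (4)·0.0000) / (7) = -0.8571
Iteration 2:
  u = (11 - (-4)·-0.8571) / (6) = 1.2619
  v = (-6 - (4)·1.8333) / (7) = -1.9047
Iteration 3:
  u = (11 - (-4)·-1.9047) / (6) = 0.5635
  v = (-6 - (4)·1.2619) / (7) = -1.5782

0.5635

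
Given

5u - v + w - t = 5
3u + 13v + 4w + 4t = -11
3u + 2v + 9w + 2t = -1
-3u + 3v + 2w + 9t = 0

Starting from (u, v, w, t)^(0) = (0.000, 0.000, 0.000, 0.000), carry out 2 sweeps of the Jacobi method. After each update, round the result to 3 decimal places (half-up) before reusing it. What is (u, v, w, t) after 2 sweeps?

Iteration 1:
  u = (5 - (-1)·0.000 - (1)·0.000 - (-1)·0.000) / (5) = 1.000
  v = (-11 - (3)·0.000 - (4)·0.000 - (4)·0.000) / (13) = -0.846
  w = (-1 - (3)·0.000 - (2)·0.000 - (2)·0.000) / (9) = -0.111
  t = (0 - (-3)·0.000 - (3)·0.000 - (2)·0.000) / (9) = 0.000
Iteration 2:
  u = (5 - (-1)·-0.846 - (1)·-0.111 - (-1)·0.000) / (5) = 0.853
  v = (-11 - (3)·1.000 - (4)·-0.111 - (4)·0.000) / (13) = -1.043
  w = (-1 - (3)·1.000 - (2)·-0.846 - (2)·0.000) / (9) = -0.256
  t = (0 - (-3)·1.000 - (3)·-0.846 - (2)·-0.111) / (9) = 0.640

(0.853, -1.043, -0.256, 0.640)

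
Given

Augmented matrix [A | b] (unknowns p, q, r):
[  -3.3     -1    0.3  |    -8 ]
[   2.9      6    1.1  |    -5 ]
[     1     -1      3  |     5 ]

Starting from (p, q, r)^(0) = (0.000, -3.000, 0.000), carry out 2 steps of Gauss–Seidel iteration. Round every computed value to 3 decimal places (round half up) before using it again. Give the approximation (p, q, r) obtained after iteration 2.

Iteration 1:
  p = (-8 - (-1)·-3.000 - (0.3)·0.000) / (-3.3) = 3.333
  q = (-5 - (2.9)·3.333 - (1.1)·0.000) / (6) = -2.444
  r = (5 - (1)·3.333 - (-1)·-2.444) / (3) = -0.259
Iteration 2:
  p = (-8 - (-1)·-2.444 - (0.3)·-0.259) / (-3.3) = 3.141
  q = (-5 - (2.9)·3.141 - (1.1)·-0.259) / (6) = -2.304
  r = (5 - (1)·3.141 - (-1)·-2.304) / (3) = -0.148

(3.141, -2.304, -0.148)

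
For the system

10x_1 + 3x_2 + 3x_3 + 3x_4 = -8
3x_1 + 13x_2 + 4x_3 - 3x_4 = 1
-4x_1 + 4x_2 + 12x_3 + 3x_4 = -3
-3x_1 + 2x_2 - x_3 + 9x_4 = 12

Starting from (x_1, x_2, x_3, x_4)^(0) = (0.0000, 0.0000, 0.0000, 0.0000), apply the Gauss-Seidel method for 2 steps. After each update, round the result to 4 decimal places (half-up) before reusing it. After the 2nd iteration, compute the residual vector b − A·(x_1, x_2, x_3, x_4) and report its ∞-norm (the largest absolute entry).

Iteration 1:
  x_1 = (-8 - (3)·0.0000 - (3)·0.0000 - (3)·0.0000) / (10) = -0.8000
  x_2 = (1 - (3)·-0.8000 - (4)·0.0000 - (-3)·0.0000) / (13) = 0.2615
  x_3 = (-3 - (-4)·-0.8000 - (4)·0.2615 - (3)·0.0000) / (12) = -0.6038
  x_4 = (12 - (-3)·-0.8000 - (2)·0.2615 - (-1)·-0.6038) / (9) = 0.9415
Iteration 2:
  x_1 = (-8 - (3)·0.2615 - (3)·-0.6038 - (3)·0.9415) / (10) = -0.9798
  x_2 = (1 - (3)·-0.9798 - (4)·-0.6038 - (-3)·0.9415) / (13) = 0.7061
  x_3 = (-3 - (-4)·-0.9798 - (4)·0.7061 - (3)·0.9415) / (12) = -1.0473
  x_4 = (12 - (-3)·-0.9798 - (2)·0.7061 - (-1)·-1.0473) / (9) = 0.7335
Residual b − A·x = (0.6211, 1.1498, 0.6235, -0.0004); ∞-norm = 1.1498

1.1498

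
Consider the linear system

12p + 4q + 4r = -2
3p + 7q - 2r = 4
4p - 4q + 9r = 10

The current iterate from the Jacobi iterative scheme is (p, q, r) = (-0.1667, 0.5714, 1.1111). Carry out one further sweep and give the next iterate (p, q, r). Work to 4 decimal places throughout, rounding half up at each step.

One sweep:
  p = (-2 - (4)·0.5714 - (4)·1.1111) / (12) = -0.7275
  q = (4 - (3)·-0.1667 - (-2)·1.1111) / (7) = 0.9603
  r = (10 - (4)·-0.1667 - (-4)·0.5714) / (9) = 1.4392

(-0.7275, 0.9603, 1.4392)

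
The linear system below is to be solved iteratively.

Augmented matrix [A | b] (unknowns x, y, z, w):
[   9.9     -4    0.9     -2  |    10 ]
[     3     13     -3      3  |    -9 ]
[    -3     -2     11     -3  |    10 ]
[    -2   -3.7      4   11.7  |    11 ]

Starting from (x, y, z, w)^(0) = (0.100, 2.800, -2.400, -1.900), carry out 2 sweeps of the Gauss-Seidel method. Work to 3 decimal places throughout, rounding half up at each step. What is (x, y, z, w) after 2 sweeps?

Iteration 1:
  x = (10 - (-4)·2.800 - (0.9)·-2.400 - (-2)·-1.900) / (9.9) = 1.976
  y = (-9 - (3)·1.976 - (-3)·-2.400 - (3)·-1.900) / (13) = -1.264
  z = (10 - (-3)·1.976 - (-2)·-1.264 - (-3)·-1.900) / (11) = 0.700
  w = (11 - (-2)·1.976 - (-3.7)·-1.264 - (4)·0.700) / (11.7) = 0.639
Iteration 2:
  x = (10 - (-4)·-1.264 - (0.9)·0.700 - (-2)·0.639) / (9.9) = 0.565
  y = (-9 - (3)·0.565 - (-3)·0.700 - (3)·0.639) / (13) = -0.809
  z = (10 - (-3)·0.565 - (-2)·-0.809 - (-3)·0.639) / (11) = 1.090
  w = (11 - (-2)·0.565 - (-3.7)·-0.809 - (4)·1.090) / (11.7) = 0.408

(0.565, -0.809, 1.090, 0.408)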